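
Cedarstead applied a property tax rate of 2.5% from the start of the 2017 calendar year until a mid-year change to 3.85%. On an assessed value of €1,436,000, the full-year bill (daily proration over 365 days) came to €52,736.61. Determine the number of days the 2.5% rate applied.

Let d = days at the first rate; then 365 − d days at the second rate.
€1,436,000 × [2.5%·d + 3.85%·(365−d)] / 365 = €52,736.61
Solving gives d = 48, so the new rate took effect on 18 February 2017.

48 days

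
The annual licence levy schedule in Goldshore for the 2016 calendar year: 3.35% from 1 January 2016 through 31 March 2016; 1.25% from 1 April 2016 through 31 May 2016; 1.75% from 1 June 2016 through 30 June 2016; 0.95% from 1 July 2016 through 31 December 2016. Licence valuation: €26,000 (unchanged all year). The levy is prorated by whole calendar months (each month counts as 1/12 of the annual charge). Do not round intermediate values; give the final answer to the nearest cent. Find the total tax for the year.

€433.33

1 January – 31 March 2016: 3 months at 3.35% → €26,000 × 3.35% × 3/12 = €217.7500
1 April – 31 May 2016: 2 months at 1.25% → €26,000 × 1.25% × 2/12 = €54.1667
1 June – 30 June 2016: 1 month at 1.75% → €26,000 × 1.75% × 1/12 = €37.9167
1 July – 31 December 2016: 6 months at 0.95% → €26,000 × 0.95% × 6/12 = €123.5000
Total = €433.3333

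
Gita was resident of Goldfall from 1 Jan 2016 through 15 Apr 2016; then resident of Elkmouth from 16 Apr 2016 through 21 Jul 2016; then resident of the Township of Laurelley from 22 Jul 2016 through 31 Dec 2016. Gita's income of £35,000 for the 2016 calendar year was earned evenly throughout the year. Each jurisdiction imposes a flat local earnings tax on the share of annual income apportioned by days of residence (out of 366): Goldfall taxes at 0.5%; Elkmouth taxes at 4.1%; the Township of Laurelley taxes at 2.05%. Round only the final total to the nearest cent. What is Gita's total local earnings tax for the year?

£750.54

Goldfall, 1 Jan – 15 Apr 2016: 106 days → £35,000 × 0.5% × 106/366 = £50.6831
Elkmouth, 16 Apr – 21 Jul 2016: 97 days → £35,000 × 4.1% × 97/366 = £380.3142
The Township of Laurelley, 22 Jul – 31 Dec 2016: 163 days → £35,000 × 2.05% × 163/366 = £319.5423
Total = £750.5396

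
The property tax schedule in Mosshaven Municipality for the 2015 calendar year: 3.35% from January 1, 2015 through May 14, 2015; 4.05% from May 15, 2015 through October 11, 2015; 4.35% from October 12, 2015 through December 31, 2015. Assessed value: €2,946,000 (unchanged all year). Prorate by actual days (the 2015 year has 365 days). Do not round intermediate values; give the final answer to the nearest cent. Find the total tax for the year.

January 1 – May 14, 2015: 134 days at 3.35% → €2,946,000 × 3.35% × 134/365 = €36,231.7644
May 15 – October 11, 2015: 150 days at 4.05% → €2,946,000 × 4.05% × 150/365 = €49,032.7397
October 12 – December 31, 2015: 81 days at 4.35% → €2,946,000 × 4.35% × 81/365 = €28,438.9890
Total = €113,703.4932

€113,703.49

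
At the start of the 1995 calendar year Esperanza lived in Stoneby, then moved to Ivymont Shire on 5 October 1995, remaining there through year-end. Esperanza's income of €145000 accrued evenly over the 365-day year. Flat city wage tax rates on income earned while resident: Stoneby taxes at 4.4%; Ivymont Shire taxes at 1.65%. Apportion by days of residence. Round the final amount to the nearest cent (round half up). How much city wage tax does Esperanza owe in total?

Stoneby, 1 January – 4 October 1995: 277 days → €145000 × 4.4% × 277/365 = €4841.8082
Ivymont Shire, 5 October – 31 December 1995: 88 days → €145000 × 1.65% × 88/365 = €576.8219
Total = €5418.6301

€5418.63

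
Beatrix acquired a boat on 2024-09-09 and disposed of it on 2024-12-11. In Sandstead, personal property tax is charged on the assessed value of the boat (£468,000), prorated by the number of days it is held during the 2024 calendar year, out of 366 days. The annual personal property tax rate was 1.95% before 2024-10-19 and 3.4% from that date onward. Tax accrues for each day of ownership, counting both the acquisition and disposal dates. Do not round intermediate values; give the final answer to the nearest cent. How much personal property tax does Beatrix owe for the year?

2024-09-09 to 2024-10-18: 40 days at 1.95% → £468,000 × 1.95% × 40/366 = £997.3770
2024-10-19 to 2024-12-11: 54 days at 3.4% → £468,000 × 3.4% × 54/366 = £2,347.6721
Total = £3,345.0492

£3,345.05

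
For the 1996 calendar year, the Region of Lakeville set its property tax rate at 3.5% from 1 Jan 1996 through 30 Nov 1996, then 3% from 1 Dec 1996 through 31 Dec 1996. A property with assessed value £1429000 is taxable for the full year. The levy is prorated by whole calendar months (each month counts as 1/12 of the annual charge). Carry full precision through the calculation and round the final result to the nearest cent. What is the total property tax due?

1 Jan – 30 Nov 1996: 11 months at 3.5% → £1429000 × 3.5% × 11/12 = £45847.0833
1 Dec – 31 Dec 1996: 1 month at 3% → £1429000 × 3% × 1/12 = £3572.5000
Total = £49419.5833

£49419.58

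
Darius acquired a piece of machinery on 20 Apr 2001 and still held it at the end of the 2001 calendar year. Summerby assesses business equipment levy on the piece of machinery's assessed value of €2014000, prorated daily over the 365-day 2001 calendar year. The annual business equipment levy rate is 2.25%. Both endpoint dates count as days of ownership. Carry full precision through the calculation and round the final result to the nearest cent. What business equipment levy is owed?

€31782.58

Days held (20 Apr – 31 Dec 2001): 256 out of 365
Tax = €2014000 × 2.25% × 256/365 = €31782.5753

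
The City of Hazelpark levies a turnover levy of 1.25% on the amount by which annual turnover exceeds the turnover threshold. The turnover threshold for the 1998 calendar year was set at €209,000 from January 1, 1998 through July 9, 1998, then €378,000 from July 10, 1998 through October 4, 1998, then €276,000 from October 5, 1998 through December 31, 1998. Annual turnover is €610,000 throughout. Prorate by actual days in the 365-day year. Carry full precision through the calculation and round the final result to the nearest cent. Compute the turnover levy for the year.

€4,307.05

January 1 – July 9, 1998: 190 days, exemption €209,000 → (€610,000 − €209,000) × 1.25% × 190/365 = €2,609.2466
July 10 – October 4, 1998: 87 days, exemption €378,000 → (€610,000 − €378,000) × 1.25% × 87/365 = €691.2329
October 5 – December 31, 1998: 88 days, exemption €276,000 → (€610,000 − €276,000) × 1.25% × 88/365 = €1,006.5753
Total = €4,307.0548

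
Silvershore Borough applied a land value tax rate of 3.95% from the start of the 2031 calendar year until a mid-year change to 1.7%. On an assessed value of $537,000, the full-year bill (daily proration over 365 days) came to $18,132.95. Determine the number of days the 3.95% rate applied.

272 days

Let d = days at the first rate; then 365 − d days at the second rate.
$537,000 × [3.95%·d + 1.7%·(365−d)] / 365 = $18,132.95
Solving gives d = 272, so the new rate took effect on September 30, 2031.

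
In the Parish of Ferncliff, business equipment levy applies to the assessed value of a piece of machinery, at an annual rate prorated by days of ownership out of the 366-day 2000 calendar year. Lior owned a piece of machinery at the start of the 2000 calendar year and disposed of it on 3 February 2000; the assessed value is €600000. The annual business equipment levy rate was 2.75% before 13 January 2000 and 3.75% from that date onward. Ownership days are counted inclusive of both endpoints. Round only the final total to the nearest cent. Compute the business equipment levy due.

€1893.44

1 January – 12 January 2000: 12 days at 2.75% → €600000 × 2.75% × 12/366 = €540.9836
13 January – 3 February 2000: 22 days at 3.75% → €600000 × 3.75% × 22/366 = €1352.4590
Total = €1893.4426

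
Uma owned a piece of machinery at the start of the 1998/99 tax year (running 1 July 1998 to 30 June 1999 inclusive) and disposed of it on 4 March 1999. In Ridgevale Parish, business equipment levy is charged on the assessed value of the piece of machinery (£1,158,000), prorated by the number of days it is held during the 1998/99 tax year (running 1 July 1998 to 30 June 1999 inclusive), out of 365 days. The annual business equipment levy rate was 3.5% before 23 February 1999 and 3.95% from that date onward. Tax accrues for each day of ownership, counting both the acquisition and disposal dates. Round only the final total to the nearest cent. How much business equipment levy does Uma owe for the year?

£27,569.92

1 July 1998 – 22 February 1999: 237 days at 3.5% → £1,158,000 × 3.5% × 237/365 = £26,316.7397
23 February – 4 March 1999: 10 days at 3.95% → £1,158,000 × 3.95% × 10/365 = £1,253.1781
Total = £27,569.9178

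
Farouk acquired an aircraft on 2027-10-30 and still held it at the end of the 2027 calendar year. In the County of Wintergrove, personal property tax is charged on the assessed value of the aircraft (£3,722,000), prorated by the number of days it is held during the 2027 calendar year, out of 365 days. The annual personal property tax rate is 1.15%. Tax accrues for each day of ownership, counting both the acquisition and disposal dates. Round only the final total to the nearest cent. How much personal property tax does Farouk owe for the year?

Days held (2027-10-30 to 2027-12-31): 63 out of 365
Tax = £3,722,000 × 1.15% × 63/365 = £7,387.9151

£7,387.92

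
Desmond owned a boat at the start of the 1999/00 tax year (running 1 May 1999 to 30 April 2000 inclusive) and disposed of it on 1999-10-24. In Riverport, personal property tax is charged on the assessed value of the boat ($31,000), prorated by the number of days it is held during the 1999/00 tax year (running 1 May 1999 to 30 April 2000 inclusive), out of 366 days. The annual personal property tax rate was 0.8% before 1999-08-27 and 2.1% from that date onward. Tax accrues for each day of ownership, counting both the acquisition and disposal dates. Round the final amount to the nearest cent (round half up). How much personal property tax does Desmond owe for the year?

$184.90

1999-05-01 to 1999-08-26: 118 days at 0.8% → $31,000 × 0.8% × 118/366 = $79.9563
1999-08-27 to 1999-10-24: 59 days at 2.1% → $31,000 × 2.1% × 59/366 = $104.9426
Total = $184.8989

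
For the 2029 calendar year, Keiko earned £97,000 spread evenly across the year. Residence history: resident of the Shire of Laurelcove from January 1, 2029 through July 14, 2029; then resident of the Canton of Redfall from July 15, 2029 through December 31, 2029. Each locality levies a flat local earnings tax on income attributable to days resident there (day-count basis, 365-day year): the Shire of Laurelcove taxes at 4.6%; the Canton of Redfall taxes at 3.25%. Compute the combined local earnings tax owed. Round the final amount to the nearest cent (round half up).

£3,852.10

The Shire of Laurelcove, January 1 – July 14, 2029: 195 days → £97,000 × 4.6% × 195/365 = £2,383.8082
The Canton of Redfall, July 15 – December 31, 2029: 170 days → £97,000 × 3.25% × 170/365 = £1,468.2877
Total = £3,852.0959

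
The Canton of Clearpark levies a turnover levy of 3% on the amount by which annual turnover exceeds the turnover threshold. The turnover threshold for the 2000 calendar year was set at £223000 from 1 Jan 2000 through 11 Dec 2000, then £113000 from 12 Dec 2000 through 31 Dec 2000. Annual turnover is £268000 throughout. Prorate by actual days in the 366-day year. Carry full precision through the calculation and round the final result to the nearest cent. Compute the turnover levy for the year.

£1530.33

1 Jan – 11 Dec 2000: 346 days, exemption £223000 → (£268000 − £223000) × 3% × 346/366 = £1276.2295
12 Dec – 31 Dec 2000: 20 days, exemption £113000 → (£268000 − £113000) × 3% × 20/366 = £254.0984
Total = £1530.3279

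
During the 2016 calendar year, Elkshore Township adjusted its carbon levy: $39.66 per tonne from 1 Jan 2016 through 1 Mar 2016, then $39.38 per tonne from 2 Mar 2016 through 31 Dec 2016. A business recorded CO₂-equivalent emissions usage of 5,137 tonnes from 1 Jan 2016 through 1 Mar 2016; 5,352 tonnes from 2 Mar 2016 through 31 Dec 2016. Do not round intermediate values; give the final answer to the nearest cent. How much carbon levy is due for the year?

1 Jan – 1 Mar 2016: 5,137 tonnes at $39.66/tonne → $203733.42
2 Mar – 31 Dec 2016: 5,352 tonnes at $39.38/tonne → $210761.76

$414495.18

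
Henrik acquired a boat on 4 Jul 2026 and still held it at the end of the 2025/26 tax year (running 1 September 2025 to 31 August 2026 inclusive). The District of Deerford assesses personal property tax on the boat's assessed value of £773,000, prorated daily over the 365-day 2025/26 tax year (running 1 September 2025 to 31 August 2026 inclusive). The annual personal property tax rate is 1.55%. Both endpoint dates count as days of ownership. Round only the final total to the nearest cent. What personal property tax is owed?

Days held (4 Jul – 31 Aug 2026): 59 out of 365
Tax = £773,000 × 1.55% × 59/365 = £1,936.7356

£1,936.74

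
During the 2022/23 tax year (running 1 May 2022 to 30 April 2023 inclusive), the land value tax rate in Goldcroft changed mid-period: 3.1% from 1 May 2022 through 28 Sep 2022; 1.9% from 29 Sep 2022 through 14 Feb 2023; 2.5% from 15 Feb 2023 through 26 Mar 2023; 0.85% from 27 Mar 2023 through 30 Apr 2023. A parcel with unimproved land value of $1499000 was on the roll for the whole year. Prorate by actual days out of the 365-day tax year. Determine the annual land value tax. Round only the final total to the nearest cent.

$35398.99

1 May – 28 Sep 2022: 151 days at 3.1% → $1499000 × 3.1% × 151/365 = $19224.1616
29 Sep 2022 – 14 Feb 2023: 139 days at 1.9% → $1499000 × 1.9% × 139/365 = $10846.1890
15 Feb – 26 Mar 2023: 40 days at 2.5% → $1499000 × 2.5% × 40/365 = $4106.8493
27 Mar – 30 Apr 2023: 35 days at 0.85% → $1499000 × 0.85% × 35/365 = $1221.7877
Total = $35398.9877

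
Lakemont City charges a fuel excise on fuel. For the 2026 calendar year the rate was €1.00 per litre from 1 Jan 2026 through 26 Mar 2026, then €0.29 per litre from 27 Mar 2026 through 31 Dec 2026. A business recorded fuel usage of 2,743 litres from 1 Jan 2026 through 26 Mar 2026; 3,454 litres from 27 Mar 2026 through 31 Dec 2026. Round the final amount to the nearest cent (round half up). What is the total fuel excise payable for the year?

1 Jan – 26 Mar 2026: 2,743 litres at €1.00/litre → €2,743.00
27 Mar – 31 Dec 2026: 3,454 litres at €0.29/litre → €1,001.66

€3,744.66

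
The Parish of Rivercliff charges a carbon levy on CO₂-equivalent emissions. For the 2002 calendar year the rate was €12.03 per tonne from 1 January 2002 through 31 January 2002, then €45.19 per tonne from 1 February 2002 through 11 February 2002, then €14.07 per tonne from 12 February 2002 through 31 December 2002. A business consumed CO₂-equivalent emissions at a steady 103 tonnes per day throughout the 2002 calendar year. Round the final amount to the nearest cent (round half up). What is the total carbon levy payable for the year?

€557,706.89

1 January – 31 January 2002: 31 days × 103 tonnes/day = 3,193 tonnes at €12.03/tonne → €38,411.79
1 February – 11 February 2002: 11 days × 103 tonnes/day = 1,133 tonnes at €45.19/tonne → €51,200.27
12 February – 31 December 2002: 323 days × 103 tonnes/day = 33,269 tonnes at €14.07/tonne → €468,094.83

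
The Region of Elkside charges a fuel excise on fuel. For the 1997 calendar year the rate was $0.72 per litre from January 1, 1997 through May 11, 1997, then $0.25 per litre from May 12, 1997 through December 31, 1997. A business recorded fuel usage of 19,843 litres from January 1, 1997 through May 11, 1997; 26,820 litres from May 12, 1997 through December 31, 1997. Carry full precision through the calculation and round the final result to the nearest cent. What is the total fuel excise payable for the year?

January 1 – May 11, 1997: 19,843 litres at $0.72/litre → $14,286.96
May 12 – December 31, 1997: 26,820 litres at $0.25/litre → $6,705.00

$20,991.96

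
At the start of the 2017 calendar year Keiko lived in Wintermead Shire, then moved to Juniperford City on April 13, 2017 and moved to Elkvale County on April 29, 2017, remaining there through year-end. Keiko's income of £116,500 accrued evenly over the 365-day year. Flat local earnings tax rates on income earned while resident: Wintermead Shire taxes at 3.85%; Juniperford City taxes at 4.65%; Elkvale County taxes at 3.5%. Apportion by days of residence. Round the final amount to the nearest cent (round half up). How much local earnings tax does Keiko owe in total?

Wintermead Shire, January 1 – April 12, 2017: 102 days → £116,500 × 3.85% × 102/365 = £1,253.4123
Juniperford City, April 13 – April 28, 2017: 16 days → £116,500 × 4.65% × 16/365 = £237.4685
Elkvale County, April 29 – December 31, 2017: 247 days → £116,500 × 3.5% × 247/365 = £2,759.2945
Total = £4,250.1753

£4,250.18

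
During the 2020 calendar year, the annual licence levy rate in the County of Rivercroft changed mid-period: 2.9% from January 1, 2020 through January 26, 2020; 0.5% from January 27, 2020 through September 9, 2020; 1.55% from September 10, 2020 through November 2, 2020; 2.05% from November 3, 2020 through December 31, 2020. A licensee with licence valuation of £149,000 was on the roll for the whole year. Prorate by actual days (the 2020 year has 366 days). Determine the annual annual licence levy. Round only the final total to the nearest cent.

£1,602.16

January 1 – January 26, 2020: 26 days at 2.9% → £149,000 × 2.9% × 26/366 = £306.9563
January 27 – September 9, 2020: 227 days at 0.5% → £149,000 × 0.5% × 227/366 = £462.0628
September 10 – November 2, 2020: 54 days at 1.55% → £149,000 × 1.55% × 54/366 = £340.7459
November 3 – December 31, 2020: 59 days at 2.05% → £149,000 × 2.05% × 59/366 = £492.3921
Total = £1,602.1571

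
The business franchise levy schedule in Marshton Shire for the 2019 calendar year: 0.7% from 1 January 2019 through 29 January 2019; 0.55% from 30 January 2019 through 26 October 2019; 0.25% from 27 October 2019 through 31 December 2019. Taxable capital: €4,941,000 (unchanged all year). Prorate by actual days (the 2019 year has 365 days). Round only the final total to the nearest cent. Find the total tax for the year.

€25,084.04

1 January – 29 January 2019: 29 days at 0.7% → €4,941,000 × 0.7% × 29/365 = €2,748.0082
30 January – 26 October 2019: 270 days at 0.55% → €4,941,000 × 0.55% × 270/365 = €20,102.4247
27 October – 31 December 2019: 66 days at 0.25% → €4,941,000 × 0.25% × 66/365 = €2,233.6027
Total = €25,084.0356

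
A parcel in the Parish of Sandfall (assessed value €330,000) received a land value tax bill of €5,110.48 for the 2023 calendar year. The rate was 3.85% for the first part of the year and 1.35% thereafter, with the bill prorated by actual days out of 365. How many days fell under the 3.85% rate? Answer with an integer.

29 days

Let d = days at the first rate; then 365 − d days at the second rate.
€330,000 × [3.85%·d + 1.35%·(365−d)] / 365 = €5,110.48
Solving gives d = 29, so the new rate took effect on January 30, 2023.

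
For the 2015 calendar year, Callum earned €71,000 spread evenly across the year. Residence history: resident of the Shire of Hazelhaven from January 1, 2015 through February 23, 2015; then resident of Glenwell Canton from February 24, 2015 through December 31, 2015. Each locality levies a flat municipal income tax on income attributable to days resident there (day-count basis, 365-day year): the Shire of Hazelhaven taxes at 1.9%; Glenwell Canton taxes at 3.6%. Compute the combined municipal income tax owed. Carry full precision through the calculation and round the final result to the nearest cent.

The Shire of Hazelhaven, January 1 – February 23, 2015: 54 days → €71,000 × 1.9% × 54/365 = €199.5781
Glenwell Canton, February 24 – December 31, 2015: 311 days → €71,000 × 3.6% × 311/365 = €2,177.8521
Total = €2,377.4301

€2,377.43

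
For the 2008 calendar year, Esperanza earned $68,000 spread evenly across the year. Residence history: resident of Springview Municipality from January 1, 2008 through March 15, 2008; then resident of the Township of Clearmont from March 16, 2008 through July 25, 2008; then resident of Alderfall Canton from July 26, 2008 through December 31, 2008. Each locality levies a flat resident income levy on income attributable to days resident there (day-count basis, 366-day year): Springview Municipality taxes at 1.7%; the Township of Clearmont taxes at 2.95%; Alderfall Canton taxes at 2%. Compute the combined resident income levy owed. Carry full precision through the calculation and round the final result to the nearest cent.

$1,551.18

Springview Municipality, January 1 – March 15, 2008: 75 days → $68,000 × 1.7% × 75/366 = $236.8852
The Township of Clearmont, March 16 – July 25, 2008: 132 days → $68,000 × 2.95% × 132/366 = $723.4754
Alderfall Canton, July 26 – December 31, 2008: 159 days → $68,000 × 2% × 159/366 = $590.8197
Total = $1,551.1803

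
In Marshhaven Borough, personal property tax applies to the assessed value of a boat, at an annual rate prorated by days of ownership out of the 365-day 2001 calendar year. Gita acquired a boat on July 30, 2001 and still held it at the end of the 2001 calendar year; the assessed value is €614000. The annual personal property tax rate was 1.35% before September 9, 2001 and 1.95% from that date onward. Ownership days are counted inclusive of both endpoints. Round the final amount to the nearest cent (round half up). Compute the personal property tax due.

July 30 – September 8, 2001: 41 days at 1.35% → €614000 × 1.35% × 41/365 = €931.0932
September 9 – December 31, 2001: 114 days at 1.95% → €614000 × 1.95% × 114/365 = €3739.5123
Total = €4670.6055

€4670.61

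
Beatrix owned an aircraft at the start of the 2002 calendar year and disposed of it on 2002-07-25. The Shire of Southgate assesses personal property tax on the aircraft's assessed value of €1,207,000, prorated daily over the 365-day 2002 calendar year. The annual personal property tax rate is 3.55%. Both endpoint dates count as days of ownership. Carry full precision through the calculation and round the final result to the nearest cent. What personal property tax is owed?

Days held (2002-01-01 to 2002-07-25): 206 out of 365
Tax = €1,207,000 × 3.55% × 206/365 = €24,182.9890

€24,182.99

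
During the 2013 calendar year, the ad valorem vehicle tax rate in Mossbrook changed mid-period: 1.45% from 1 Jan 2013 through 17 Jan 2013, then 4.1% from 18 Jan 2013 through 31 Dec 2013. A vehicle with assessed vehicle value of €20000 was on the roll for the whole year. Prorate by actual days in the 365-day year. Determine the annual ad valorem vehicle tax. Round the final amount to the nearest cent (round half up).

€795.32

1 Jan – 17 Jan 2013: 17 days at 1.45% → €20000 × 1.45% × 17/365 = €13.5068
18 Jan – 31 Dec 2013: 348 days at 4.1% → €20000 × 4.1% × 348/365 = €781.8082
Total = €795.3151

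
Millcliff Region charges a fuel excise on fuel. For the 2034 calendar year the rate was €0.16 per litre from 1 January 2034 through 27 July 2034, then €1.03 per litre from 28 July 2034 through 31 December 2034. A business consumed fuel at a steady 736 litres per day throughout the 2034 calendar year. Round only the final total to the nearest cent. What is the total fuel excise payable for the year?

1 January – 27 July 2034: 208 days × 736 litres/day = 153,088 litres at €0.16/litre → €24,494.08
28 July – 31 December 2034: 157 days × 736 litres/day = 115,552 litres at €1.03/litre → €119,018.56

€143,512.64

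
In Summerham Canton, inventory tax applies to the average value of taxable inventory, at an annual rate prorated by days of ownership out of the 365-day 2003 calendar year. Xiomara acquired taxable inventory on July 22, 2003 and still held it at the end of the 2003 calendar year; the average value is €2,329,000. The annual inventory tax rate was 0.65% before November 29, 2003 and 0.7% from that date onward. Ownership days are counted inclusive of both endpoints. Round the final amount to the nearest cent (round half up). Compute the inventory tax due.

€6,865.76

July 22 – November 28, 2003: 130 days at 0.65% → €2,329,000 × 0.65% × 130/365 = €5,391.7945
November 29 – December 31, 2003: 33 days at 0.7% → €2,329,000 × 0.7% × 33/365 = €1,473.9699
Total = €6,865.7644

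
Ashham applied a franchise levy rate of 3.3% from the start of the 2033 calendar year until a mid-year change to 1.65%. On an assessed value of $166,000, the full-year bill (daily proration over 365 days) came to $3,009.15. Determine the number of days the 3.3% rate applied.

36 days

Let d = days at the first rate; then 365 − d days at the second rate.
$166,000 × [3.3%·d + 1.65%·(365−d)] / 365 = $3,009.15
Solving gives d = 36, so the new rate took effect on 6 Feb 2033.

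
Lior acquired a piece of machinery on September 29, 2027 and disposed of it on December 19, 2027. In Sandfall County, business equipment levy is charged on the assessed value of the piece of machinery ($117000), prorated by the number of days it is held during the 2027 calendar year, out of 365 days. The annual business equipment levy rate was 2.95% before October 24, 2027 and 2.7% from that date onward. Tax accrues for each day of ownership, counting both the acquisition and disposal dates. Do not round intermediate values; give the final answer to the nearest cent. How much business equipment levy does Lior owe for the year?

September 29 – October 23, 2027: 25 days at 2.95% → $117000 × 2.95% × 25/365 = $236.4041
October 24 – December 19, 2027: 57 days at 2.7% → $117000 × 2.7% × 57/365 = $493.3233
Total = $729.7274

$729.73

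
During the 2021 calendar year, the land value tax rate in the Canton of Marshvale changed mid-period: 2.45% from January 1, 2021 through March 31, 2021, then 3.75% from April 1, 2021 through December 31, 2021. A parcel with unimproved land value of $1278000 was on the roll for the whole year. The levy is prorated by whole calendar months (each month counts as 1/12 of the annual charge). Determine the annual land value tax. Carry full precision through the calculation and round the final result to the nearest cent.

$43771.50

January 1 – March 31, 2021: 3 months at 2.45% → $1278000 × 2.45% × 3/12 = $7827.7500
April 1 – December 31, 2021: 9 months at 3.75% → $1278000 × 3.75% × 9/12 = $35943.7500
Total = $43771.5000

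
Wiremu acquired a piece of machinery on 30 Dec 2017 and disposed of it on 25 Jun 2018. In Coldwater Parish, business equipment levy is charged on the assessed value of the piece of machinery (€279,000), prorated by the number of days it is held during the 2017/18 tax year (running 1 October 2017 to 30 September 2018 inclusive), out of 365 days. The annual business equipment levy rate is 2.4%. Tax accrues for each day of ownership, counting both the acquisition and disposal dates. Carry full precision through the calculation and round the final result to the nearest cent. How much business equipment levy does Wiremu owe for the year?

Days held (30 Dec 2017 – 25 Jun 2018): 178 out of 365
Tax = €279,000 × 2.4% × 178/365 = €3,265.4466

€3,265.45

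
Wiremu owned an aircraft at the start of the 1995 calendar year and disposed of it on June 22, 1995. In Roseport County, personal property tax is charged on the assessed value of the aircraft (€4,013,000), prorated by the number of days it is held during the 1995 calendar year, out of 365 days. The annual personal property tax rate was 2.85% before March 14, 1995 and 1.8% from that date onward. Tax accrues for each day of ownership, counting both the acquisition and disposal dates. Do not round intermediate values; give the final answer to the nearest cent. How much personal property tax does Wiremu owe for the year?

€42,548.79

January 1 – March 13, 1995: 72 days at 2.85% → €4,013,000 × 2.85% × 72/365 = €22,560.7562
March 14 – June 22, 1995: 101 days at 1.8% → €4,013,000 × 1.8% × 101/365 = €19,988.0384
Total = €42,548.7945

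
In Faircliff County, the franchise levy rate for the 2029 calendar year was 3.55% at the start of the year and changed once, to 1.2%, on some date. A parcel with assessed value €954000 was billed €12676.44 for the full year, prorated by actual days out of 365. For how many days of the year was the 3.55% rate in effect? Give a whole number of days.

Let d = days at the first rate; then 365 − d days at the second rate.
€954000 × [3.55%·d + 1.2%·(365−d)] / 365 = €12676.44
Solving gives d = 20, so the new rate took effect on January 21, 2029.

20 days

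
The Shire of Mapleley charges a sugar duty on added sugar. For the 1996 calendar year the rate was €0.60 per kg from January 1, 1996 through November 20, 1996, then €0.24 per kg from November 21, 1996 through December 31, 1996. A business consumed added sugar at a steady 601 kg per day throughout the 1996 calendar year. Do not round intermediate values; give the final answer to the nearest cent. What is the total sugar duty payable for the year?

January 1 – November 20, 1996: 325 days × 601 kg/day = 195,325 kg at €0.60/kg → €117,195.00
November 21 – December 31, 1996: 41 days × 601 kg/day = 24,641 kg at €0.24/kg → €5,913.84

€123,108.84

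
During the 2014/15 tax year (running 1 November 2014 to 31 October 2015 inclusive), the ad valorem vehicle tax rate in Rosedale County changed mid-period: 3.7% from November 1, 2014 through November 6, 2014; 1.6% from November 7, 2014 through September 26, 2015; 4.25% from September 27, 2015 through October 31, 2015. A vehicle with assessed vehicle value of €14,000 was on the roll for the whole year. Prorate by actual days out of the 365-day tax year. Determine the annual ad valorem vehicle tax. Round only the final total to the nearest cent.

€264.41

November 1 – November 6, 2014: 6 days at 3.7% → €14,000 × 3.7% × 6/365 = €8.5151
November 7, 2014 – September 26, 2015: 324 days at 1.6% → €14,000 × 1.6% × 324/365 = €198.8384
September 27 – October 31, 2015: 35 days at 4.25% → €14,000 × 4.25% × 35/365 = €57.0548
Total = €264.4082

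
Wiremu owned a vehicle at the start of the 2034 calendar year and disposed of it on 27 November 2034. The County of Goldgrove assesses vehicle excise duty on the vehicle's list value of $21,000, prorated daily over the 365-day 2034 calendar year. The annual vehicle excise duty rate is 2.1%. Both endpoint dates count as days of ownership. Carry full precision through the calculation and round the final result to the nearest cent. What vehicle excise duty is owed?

Days held (1 January – 27 November 2034): 331 out of 365
Tax = $21,000 × 2.1% × 331/365 = $399.9205

$399.92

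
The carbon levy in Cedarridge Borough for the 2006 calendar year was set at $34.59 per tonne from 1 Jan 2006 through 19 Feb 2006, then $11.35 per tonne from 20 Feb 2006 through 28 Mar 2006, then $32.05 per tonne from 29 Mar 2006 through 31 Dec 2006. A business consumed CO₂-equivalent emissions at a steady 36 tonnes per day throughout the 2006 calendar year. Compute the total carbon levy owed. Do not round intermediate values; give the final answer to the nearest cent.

$398136.60

1 Jan – 19 Feb 2006: 50 days × 36 tonnes/day = 1,800 tonnes at $34.59/tonne → $62262.00
20 Feb – 28 Mar 2006: 37 days × 36 tonnes/day = 1,332 tonnes at $11.35/tonne → $15118.20
29 Mar – 31 Dec 2006: 278 days × 36 tonnes/day = 10,008 tonnes at $32.05/tonne → $320756.40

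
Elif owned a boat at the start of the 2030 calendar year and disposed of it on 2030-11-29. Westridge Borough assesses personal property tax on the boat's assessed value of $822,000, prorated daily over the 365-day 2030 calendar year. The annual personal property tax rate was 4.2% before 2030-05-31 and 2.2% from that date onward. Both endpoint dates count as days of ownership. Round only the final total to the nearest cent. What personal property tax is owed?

$23,254.72

2030-01-01 to 2030-05-30: 150 days at 4.2% → $822,000 × 4.2% × 150/365 = $14,187.9452
2030-05-31 to 2030-11-29: 183 days at 2.2% → $822,000 × 2.2% × 183/365 = $9,066.7726
Total = $23,254.7178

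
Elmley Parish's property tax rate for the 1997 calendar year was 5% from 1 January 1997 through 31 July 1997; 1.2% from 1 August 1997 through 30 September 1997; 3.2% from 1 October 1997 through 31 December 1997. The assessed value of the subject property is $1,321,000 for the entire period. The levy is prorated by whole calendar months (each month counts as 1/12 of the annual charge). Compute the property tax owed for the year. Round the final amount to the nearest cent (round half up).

1 January – 31 July 1997: 7 months at 5% → $1,321,000 × 5% × 7/12 = $38,529.1667
1 August – 30 September 1997: 2 months at 1.2% → $1,321,000 × 1.2% × 2/12 = $2,642.0000
1 October – 31 December 1997: 3 months at 3.2% → $1,321,000 × 3.2% × 3/12 = $10,568.0000
Total = $51,739.1667

$51,739.17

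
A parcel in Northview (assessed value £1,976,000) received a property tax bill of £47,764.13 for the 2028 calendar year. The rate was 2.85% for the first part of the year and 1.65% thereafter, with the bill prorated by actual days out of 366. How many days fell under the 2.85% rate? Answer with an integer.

Let d = days at the first rate; then 366 − d days at the second rate.
£1,976,000 × [2.85%·d + 1.65%·(366−d)] / 366 = £47,764.13
Solving gives d = 234, so the new rate took effect on 22 August 2028.

234 days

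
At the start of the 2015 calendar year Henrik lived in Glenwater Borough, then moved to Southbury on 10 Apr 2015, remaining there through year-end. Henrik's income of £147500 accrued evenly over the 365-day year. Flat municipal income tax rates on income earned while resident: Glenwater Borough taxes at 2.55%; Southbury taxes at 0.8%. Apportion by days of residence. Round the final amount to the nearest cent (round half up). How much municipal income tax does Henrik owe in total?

£1880.12

Glenwater Borough, 1 Jan – 9 Apr 2015: 99 days → £147500 × 2.55% × 99/365 = £1020.1747
Southbury, 10 Apr – 31 Dec 2015: 266 days → £147500 × 0.8% × 266/365 = £859.9452
Total = £1880.1199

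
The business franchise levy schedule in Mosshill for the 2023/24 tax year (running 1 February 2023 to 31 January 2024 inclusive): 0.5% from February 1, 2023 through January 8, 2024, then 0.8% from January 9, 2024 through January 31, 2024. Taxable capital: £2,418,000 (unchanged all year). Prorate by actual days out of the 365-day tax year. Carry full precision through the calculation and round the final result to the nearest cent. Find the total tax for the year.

February 1, 2023 – January 8, 2024: 342 days at 0.5% → £2,418,000 × 0.5% × 342/365 = £11,328.1644
January 9 – January 31, 2024: 23 days at 0.8% → £2,418,000 × 0.8% × 23/365 = £1,218.9370
Total = £12,547.1014

£12,547.10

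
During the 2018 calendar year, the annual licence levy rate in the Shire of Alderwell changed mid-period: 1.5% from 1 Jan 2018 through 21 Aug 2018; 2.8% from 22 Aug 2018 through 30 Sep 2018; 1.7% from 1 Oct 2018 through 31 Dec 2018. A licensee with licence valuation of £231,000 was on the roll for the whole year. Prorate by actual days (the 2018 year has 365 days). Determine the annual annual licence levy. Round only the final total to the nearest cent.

1 Jan – 21 Aug 2018: 233 days at 1.5% → £231,000 × 1.5% × 233/365 = £2,211.9041
22 Aug – 30 Sep 2018: 40 days at 2.8% → £231,000 × 2.8% × 40/365 = £708.8219
1 Oct – 31 Dec 2018: 92 days at 1.7% → £231,000 × 1.7% × 92/365 = £989.8192
Total = £3,910.5452

£3,910.55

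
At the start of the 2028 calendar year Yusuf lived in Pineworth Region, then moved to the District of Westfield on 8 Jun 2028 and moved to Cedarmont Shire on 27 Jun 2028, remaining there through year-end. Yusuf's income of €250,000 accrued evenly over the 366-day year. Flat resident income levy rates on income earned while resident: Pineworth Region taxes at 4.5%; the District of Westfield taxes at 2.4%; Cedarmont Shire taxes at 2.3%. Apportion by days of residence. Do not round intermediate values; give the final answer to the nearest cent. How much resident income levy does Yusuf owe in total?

Pineworth Region, 1 Jan – 7 Jun 2028: 159 days → €250,000 × 4.5% × 159/366 = €4,887.2951
The District of Westfield, 8 Jun – 26 Jun 2028: 19 days → €250,000 × 2.4% × 19/366 = €311.4754
Cedarmont Shire, 27 Jun – 31 Dec 2028: 188 days → €250,000 × 2.3% × 188/366 = €2,953.5519
Total = €8,152.3224

€8,152.32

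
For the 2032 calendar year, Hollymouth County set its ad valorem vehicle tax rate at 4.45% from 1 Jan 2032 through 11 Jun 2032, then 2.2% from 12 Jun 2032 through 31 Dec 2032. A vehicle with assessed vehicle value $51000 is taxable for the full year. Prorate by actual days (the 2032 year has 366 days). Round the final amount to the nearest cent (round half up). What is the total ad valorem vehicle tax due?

1 Jan – 11 Jun 2032: 163 days at 4.45% → $51000 × 4.45% × 163/366 = $1010.7336
12 Jun – 31 Dec 2032: 203 days at 2.2% → $51000 × 2.2% × 203/366 = $622.3115
Total = $1633.0451

$1633.05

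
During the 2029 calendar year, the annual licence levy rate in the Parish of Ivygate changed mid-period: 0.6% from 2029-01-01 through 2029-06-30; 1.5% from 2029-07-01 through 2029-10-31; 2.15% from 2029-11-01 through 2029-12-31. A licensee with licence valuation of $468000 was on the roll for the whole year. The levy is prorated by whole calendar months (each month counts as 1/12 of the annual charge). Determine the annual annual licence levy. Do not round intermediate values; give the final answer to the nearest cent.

$5421.00

2029-01-01 to 2029-06-30: 6 months at 0.6% → $468000 × 0.6% × 6/12 = $1404.0000
2029-07-01 to 2029-10-31: 4 months at 1.5% → $468000 × 1.5% × 4/12 = $2340.0000
2029-11-01 to 2029-12-31: 2 months at 2.15% → $468000 × 2.15% × 2/12 = $1677.0000
Total = $5421.0000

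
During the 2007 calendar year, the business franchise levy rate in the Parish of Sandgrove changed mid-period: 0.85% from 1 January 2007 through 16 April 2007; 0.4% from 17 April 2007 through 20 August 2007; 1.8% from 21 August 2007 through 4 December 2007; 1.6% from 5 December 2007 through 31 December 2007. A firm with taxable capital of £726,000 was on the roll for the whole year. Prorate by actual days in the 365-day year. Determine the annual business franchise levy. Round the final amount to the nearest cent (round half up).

1 January – 16 April 2007: 106 days at 0.85% → £726,000 × 0.85% × 106/365 = £1,792.1260
17 April – 20 August 2007: 126 days at 0.4% → £726,000 × 0.4% × 126/365 = £1,002.4767
21 August – 4 December 2007: 106 days at 1.8% → £726,000 × 1.8% × 106/365 = £3,795.0904
5 December – 31 December 2007: 27 days at 1.6% → £726,000 × 1.6% × 27/365 = £859.2658
Total = £7,448.9589

£7,448.96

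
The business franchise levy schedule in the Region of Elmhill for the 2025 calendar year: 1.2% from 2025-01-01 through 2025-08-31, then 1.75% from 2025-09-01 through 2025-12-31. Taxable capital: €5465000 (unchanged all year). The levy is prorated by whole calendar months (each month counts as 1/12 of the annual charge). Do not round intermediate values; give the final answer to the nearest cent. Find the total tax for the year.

2025-01-01 to 2025-08-31: 8 months at 1.2% → €5465000 × 1.2% × 8/12 = €43720.0000
2025-09-01 to 2025-12-31: 4 months at 1.75% → €5465000 × 1.75% × 4/12 = €31879.1667
Total = €75599.1667

€75599.17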